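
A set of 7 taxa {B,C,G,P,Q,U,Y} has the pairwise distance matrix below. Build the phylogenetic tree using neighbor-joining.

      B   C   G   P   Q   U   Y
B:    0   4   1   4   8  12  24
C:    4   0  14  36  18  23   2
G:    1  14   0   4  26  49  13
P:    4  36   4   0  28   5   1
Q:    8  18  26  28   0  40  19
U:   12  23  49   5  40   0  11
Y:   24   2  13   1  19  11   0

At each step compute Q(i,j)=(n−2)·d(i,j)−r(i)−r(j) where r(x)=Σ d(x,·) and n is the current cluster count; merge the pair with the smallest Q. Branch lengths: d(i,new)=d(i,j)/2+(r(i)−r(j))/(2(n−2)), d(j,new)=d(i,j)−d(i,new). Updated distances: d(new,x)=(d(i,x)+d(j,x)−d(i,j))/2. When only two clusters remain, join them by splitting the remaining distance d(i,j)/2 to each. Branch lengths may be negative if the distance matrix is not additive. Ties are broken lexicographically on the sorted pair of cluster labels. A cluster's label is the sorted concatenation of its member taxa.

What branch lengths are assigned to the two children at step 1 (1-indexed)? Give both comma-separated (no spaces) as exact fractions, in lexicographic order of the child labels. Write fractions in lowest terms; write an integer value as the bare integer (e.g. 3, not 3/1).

-37/10,87/10

iteration 1: select P,U (d=5, Q=-193); attach at lengths (-37/10, 87/10); label the merged cluster PU
  updated: d(B,PU)=11/2, d(C,PU)=27, d(G,PU)=24, d(PU,Q)=63/2, d(PU,Y)=7/2
iteration 2: select PU,Y (d=7/2, Q=-139); attach at lengths (11/2, -2); label the merged cluster PUY
  updated: d(B,PUY)=13, d(C,PUY)=51/4, d(G,PUY)=67/4, d(PUY,Q)=47/2
iteration 3: select B,G (d=1, Q=-323/4); attach at lengths (-115/24, 139/24); label the merged cluster BG
  updated: d(BG,C)=17/2, d(BG,PUY)=115/8, d(BG,Q)=33/2
iteration 4: select BG,Q (d=33/2, Q=-515/8); attach at lengths (115/32, 413/32); label the merged cluster BGQ
  updated: d(BGQ,C)=5, d(BGQ,PUY)=171/16
iteration 5: select BGQ,C (d=5, Q=-455/16); attach at lengths (47/32, 113/32); label the merged cluster BCGQ
  updated: d(BCGQ,PUY)=295/32
iteration 6: select BCGQ,PUY (d=295/32); attach at lengths (295/64, 295/64); label the merged cluster BCGPQUY
final tree: ((((B:-115/24,G:139/24):115/32,Q:413/32):47/32,C:113/32):295/64,((P:-37/10,U:87/10):11/2,Y:-2):295/64)
total length: 1287/32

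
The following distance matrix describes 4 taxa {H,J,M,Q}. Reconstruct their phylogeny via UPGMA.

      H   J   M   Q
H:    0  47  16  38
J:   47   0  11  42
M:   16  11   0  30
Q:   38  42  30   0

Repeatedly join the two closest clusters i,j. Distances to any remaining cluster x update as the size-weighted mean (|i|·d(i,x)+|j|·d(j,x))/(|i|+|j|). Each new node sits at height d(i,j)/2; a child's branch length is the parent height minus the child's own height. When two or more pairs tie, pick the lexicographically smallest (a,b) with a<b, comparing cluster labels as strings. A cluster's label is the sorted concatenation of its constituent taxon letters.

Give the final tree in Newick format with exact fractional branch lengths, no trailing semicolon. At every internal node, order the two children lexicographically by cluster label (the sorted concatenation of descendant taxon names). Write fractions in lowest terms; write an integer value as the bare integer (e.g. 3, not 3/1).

((H:63/4,(J:11/2,M:11/2):41/4):31/12,Q:55/3)

iteration 1: select J,M (d=11); attach at lengths (11/2, 11/2); label the merged cluster JM
  updated: d(H,JM)=63/2, d(JM,Q)=36
iteration 2: select H,JM (d=63/2); attach at lengths (63/4, 41/4); label the merged cluster HJM
  updated: d(HJM,Q)=110/3
iteration 3: select HJM,Q (d=110/3); attach at lengths (31/12, 55/3); label the merged cluster HJMQ
final tree: ((H:63/4,(J:11/2,M:11/2):41/4):31/12,Q:55/3)
total length: 695/12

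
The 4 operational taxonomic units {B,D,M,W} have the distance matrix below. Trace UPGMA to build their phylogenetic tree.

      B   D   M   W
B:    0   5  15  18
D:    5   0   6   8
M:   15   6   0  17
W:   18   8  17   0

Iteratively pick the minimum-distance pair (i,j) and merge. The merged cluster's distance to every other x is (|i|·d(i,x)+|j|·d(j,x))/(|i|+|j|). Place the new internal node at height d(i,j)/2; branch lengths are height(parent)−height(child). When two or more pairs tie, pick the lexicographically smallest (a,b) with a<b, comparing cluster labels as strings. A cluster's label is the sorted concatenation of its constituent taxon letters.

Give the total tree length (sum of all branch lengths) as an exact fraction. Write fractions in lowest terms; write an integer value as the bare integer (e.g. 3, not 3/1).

265/12

1. join B+D (d=5) ⇒ BD; edges |B|=5/2, |D|=5/2
  updated: d(BD,M)=21/2, d(BD,W)=13
2. join BD+M (d=21/2) ⇒ BDM; edges |BD|=11/4, |M|=21/4
  updated: d(BDM,W)=43/3
3. join BDM+W (d=43/3) ⇒ BDMW; edges |BDM|=23/12, |W|=43/6
final tree: (((B:5/2,D:5/2):11/4,M:21/4):23/12,W:43/6)
total length: 265/12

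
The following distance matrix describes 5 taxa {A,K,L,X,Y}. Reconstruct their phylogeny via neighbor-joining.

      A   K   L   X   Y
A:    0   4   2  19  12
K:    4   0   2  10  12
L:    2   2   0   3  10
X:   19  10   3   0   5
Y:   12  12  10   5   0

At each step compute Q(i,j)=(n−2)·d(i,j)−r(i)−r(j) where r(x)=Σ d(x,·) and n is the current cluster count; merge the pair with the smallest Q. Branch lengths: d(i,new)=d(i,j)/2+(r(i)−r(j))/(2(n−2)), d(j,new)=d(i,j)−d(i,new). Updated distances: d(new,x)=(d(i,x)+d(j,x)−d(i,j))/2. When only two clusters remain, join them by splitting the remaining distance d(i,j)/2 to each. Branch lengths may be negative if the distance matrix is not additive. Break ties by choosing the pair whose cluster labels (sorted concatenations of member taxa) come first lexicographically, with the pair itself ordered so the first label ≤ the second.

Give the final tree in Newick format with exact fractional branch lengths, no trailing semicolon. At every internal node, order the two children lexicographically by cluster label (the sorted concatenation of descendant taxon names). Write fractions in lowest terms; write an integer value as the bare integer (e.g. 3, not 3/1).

1. join X+Y (d=5, Q=-61) ⇒ XY; edges |X|=13/6, |Y|=17/6
  updated: d(A,XY)=13, d(K,XY)=17/2, d(L,XY)=4
2. join A+K (d=4, Q=-51/2) ⇒ AK; edges |A|=25/8, |K|=7/8
  updated: d(AK,L)=0, d(AK,XY)=35/4
3. join AK+L (d=0, Q=-51/4) ⇒ AKL; edges |AK|=19/8, |L|=-19/8
  updated: d(AKL,XY)=51/8
4. join AKL+XY (d=51/8) ⇒ AKLXY; edges |AKL|=51/16, |XY|=51/16
final tree: (((A:25/8,K:7/8):19/8,L:-19/8):51/16,(X:13/6,Y:17/6):51/16)
total length: 123/8

(((A:25/8,K:7/8):19/8,L:-19/8):51/16,(X:13/6,Y:17/6):51/16)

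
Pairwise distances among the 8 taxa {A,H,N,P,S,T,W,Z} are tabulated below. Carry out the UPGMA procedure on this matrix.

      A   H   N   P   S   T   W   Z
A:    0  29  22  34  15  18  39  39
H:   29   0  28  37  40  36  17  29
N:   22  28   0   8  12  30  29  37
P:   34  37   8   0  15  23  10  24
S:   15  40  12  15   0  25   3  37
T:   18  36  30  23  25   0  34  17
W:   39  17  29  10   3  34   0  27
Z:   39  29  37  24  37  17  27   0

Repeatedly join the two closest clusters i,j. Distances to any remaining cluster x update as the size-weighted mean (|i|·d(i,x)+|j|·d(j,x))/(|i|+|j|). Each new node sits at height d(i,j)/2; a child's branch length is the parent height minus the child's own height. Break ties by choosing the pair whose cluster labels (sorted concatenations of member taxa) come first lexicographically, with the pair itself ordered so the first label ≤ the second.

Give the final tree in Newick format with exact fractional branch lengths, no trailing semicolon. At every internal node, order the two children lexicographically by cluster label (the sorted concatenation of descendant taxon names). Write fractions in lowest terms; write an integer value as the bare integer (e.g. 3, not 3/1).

(((A:55/4,((N:4,P:4):17/4,(S:3/2,W:3/2):27/4):11/2):19/20,(T:17/2,Z:17/2):31/5):51/70,H:108/7)

1. join S+W (d=3) ⇒ SW; edges |S|=3/2, |W|=3/2
  updated: d(A,SW)=27, d(H,SW)=57/2, d(N,SW)=41/2, d(P,SW)=25/2, d(SW,T)=59/2, d(SW,Z)=32
2. join N+P (d=8) ⇒ NP; edges |N|=4, |P|=4
  updated: d(A,NP)=28, d(H,NP)=65/2, d(NP,SW)=33/2, d(NP,T)=53/2, d(NP,Z)=61/2
3. join NP+SW (d=33/2) ⇒ NPSW; edges |NP|=17/4, |SW|=27/4
  updated: d(A,NPSW)=55/2, d(H,NPSW)=61/2, d(NPSW,T)=28, d(NPSW,Z)=125/4
4. join T+Z (d=17) ⇒ TZ; edges |T|=17/2, |Z|=17/2
  updated: d(A,TZ)=57/2, d(H,TZ)=65/2, d(NPSW,TZ)=237/8
5. join A+NPSW (d=55/2) ⇒ ANPSW; edges |A|=55/4, |NPSW|=11/2
  updated: d(ANPSW,H)=151/5, d(ANPSW,TZ)=147/5
6. join ANPSW+TZ (d=147/5) ⇒ ANPSTWZ; edges |ANPSW|=19/20, |TZ|=31/5
  updated: d(ANPSTWZ,H)=216/7
7. join ANPSTWZ+H (d=216/7) ⇒ AHNPSTWZ; edges |ANPSTWZ|=51/70, |H|=108/7
final tree: (((A:55/4,((N:4,P:4):17/4,(S:3/2,W:3/2):27/4):11/2):19/20,(T:17/2,Z:17/2):31/5):51/70,H:108/7)
total length: 5709/70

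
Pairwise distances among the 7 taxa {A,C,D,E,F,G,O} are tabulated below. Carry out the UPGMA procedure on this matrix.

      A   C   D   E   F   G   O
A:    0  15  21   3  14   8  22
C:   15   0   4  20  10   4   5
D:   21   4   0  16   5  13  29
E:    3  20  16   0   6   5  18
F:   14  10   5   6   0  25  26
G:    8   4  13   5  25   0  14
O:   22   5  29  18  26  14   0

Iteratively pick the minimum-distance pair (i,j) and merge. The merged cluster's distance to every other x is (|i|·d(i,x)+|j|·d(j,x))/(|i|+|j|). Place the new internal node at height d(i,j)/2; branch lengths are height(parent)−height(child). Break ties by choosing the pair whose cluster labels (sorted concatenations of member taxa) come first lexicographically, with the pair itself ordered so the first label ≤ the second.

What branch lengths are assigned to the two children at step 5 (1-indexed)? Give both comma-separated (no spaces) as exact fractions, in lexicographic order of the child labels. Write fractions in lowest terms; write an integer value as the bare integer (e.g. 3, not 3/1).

1. join A+E (d=3) ⇒ AE; edges |A|=3/2, |E|=3/2
  updated: d(AE,C)=35/2, d(AE,D)=37/2, d(AE,F)=10, d(AE,G)=13/2, d(AE,O)=20
2. join C+D (d=4) ⇒ CD; edges |C|=2, |D|=2
  updated: d(AE,CD)=18, d(CD,F)=15/2, d(CD,G)=17/2, d(CD,O)=17
3. join AE+G (d=13/2) ⇒ AEG; edges |AE|=7/4, |G|=13/4
  updated: d(AEG,CD)=89/6, d(AEG,F)=15, d(AEG,O)=18
4. join CD+F (d=15/2) ⇒ CDF; edges |CD|=7/4, |F|=15/4
  updated: d(AEG,CDF)=134/9, d(CDF,O)=20
5. join AEG+CDF (d=134/9) ⇒ ACDEFG; edges |AEG|=151/36, |CDF|=133/36
  updated: d(ACDEFG,O)=19
6. join ACDEFG+O (d=19) ⇒ ACDEFGO; edges |ACDEFG|=37/18, |O|=19/2
final tree: ((((A:3/2,E:3/2):7/4,G:13/4):151/36,((C:2,D:2):7/4,F:15/4):133/36):37/18,O:19/2)
total length: 665/18

151/36,133/36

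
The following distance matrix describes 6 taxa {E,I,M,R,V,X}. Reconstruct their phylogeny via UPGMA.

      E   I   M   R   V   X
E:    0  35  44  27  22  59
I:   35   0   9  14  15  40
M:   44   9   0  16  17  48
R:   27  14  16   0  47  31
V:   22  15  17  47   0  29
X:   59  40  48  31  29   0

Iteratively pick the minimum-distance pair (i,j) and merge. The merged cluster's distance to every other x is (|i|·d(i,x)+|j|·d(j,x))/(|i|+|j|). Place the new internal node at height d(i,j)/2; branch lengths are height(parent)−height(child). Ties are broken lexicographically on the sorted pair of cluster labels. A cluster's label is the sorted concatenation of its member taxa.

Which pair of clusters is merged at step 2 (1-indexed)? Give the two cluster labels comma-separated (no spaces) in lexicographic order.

IM,R

step 1: merge (I,M) at d=9; branch lengths I→9/2, M→9/2; new cluster IM
  updated: d(E,IM)=79/2, d(IM,R)=15, d(IM,V)=16, d(IM,X)=44
step 2: merge (IM,R) at d=15; branch lengths IM→3, R→15/2; new cluster IMR
  updated: d(E,IMR)=106/3, d(IMR,V)=79/3, d(IMR,X)=119/3
step 3: merge (E,V) at d=22; branch lengths E→11, V→11; new cluster EV
  updated: d(EV,IMR)=185/6, d(EV,X)=44
step 4: merge (EV,IMR) at d=185/6; branch lengths EV→53/12, IMR→95/12; new cluster EIMRV
  updated: d(EIMRV,X)=207/5
step 5: merge (EIMRV,X) at d=207/5; branch lengths EIMRV→317/60, X→207/10; new cluster EIMRVX
final tree: (((E:11,V:11):53/12,((I:9/2,M:9/2):3,R:15/2):95/12):317/60,X:207/10)
total length: 4789/60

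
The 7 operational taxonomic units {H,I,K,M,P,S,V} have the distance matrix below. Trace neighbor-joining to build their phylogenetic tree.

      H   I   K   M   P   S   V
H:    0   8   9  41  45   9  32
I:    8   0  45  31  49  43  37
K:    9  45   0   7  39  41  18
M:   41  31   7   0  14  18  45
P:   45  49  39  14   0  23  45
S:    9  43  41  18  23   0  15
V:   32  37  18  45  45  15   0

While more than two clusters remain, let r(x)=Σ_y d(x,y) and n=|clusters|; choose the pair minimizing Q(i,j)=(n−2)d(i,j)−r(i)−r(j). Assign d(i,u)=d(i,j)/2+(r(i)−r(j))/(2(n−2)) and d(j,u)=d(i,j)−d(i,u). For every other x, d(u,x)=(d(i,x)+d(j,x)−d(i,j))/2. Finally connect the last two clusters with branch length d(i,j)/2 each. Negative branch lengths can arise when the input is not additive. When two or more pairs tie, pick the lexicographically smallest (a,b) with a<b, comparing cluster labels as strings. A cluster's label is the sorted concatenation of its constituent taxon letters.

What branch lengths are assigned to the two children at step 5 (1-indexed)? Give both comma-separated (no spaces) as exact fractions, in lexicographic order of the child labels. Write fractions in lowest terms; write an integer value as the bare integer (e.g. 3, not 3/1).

1. join H+I (d=8, Q=-317) ⇒ HI; edges |H|=-29/10, |I|=109/10
  updated: d(HI,K)=23, d(HI,M)=32, d(HI,P)=43, d(HI,S)=22, d(HI,V)=61/2
2. join M+P (d=14, Q=-224) ⇒ MP; edges |M|=1, |P|=13
  updated: d(HI,MP)=61/2, d(K,MP)=16, d(MP,S)=27/2, d(MP,V)=38
3. join MP+S (d=27/2, Q=-149) ⇒ MPS; edges |MP|=47/6, |S|=17/3
  updated: d(HI,MPS)=39/2, d(K,MPS)=87/4, d(MPS,V)=79/4
4. join HI+MPS (d=39/2, Q=-95) ⇒ HIMPS; edges |HI|=51/4, |MPS|=27/4
  updated: d(HIMPS,K)=101/8, d(HIMPS,V)=123/8
5. join HIMPS+K (d=101/8, Q=-46) ⇒ HIKMPS; edges |HIMPS|=5, |K|=61/8
  updated: d(HIKMPS,V)=83/8
6. join HIKMPS+V (d=83/8) ⇒ HIKMPSV; edges |HIKMPS|=83/16, |V|=83/16
final tree: ((((H:-29/10,I:109/10):51/4,((M:1,P:13):47/6,S:17/3):27/4):5,K:61/8):83/16,V:83/16)
total length: 78

5,61/8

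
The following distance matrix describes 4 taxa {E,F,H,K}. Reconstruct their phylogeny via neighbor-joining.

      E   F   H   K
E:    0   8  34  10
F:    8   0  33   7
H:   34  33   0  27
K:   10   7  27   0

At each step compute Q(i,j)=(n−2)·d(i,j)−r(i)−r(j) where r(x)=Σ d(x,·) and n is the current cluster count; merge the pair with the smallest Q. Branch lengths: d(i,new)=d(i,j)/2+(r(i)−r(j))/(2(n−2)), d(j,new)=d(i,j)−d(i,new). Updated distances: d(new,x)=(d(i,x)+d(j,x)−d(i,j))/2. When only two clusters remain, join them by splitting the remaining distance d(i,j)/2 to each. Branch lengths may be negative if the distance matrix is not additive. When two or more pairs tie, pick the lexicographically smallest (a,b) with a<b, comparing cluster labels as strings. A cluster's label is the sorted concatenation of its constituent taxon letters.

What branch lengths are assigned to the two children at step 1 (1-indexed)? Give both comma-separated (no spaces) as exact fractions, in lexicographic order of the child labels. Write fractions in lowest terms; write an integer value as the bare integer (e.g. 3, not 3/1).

5,3

iteration 1: select E,F (d=8, Q=-84); attach at lengths (5, 3); label the merged cluster EF
  updated: d(EF,H)=59/2, d(EF,K)=9/2
iteration 2: select EF,H (d=59/2, Q=-61); attach at lengths (7/2, 26); label the merged cluster EFH
  updated: d(EFH,K)=1
iteration 3: select EFH,K (d=1); attach at lengths (1/2, 1/2); label the merged cluster EFHK
final tree: (((E:5,F:3):7/2,H:26):1/2,K:1/2)
total length: 77/2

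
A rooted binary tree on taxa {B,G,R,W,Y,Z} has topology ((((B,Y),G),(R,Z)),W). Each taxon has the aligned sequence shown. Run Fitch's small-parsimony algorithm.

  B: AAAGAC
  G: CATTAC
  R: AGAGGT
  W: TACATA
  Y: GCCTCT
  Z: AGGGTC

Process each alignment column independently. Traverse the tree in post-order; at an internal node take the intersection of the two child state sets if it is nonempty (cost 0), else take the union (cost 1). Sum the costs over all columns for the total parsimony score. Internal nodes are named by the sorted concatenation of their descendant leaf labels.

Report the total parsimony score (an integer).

18

site 0, node BY: B={A} ∪ Y={G} → {A,G} (+1)
site 0, node BGY: BY={A,G} ∪ G={C} → {A,C,G} (+1)
site 0, node RZ: R={A} ∩ Z={A} → {A} (+0)
site 0, node BGRYZ: BGY={A,C,G} ∩ RZ={A} → {A} (+0)
site 0, node BGRWYZ: BGRYZ={A} ∪ W={T} → {A,T} (+1)
site 1, node BY: B={A} ∪ Y={C} → {A,C} (+1)
site 1, node BGY: BY={A,C} ∩ G={A} → {A} (+0)
site 1, node RZ: R={G} ∩ Z={G} → {G} (+0)
site 1, node BGRYZ: BGY={A} ∪ RZ={G} → {A,G} (+1)
site 1, node BGRWYZ: BGRYZ={A,G} ∩ W={A} → {A} (+0)
site 2, node BY: B={A} ∪ Y={C} → {A,C} (+1)
site 2, node BGY: BY={A,C} ∪ G={T} → {A,C,T} (+1)
site 2, node RZ: R={A} ∪ Z={G} → {A,G} (+1)
site 2, node BGRYZ: BGY={A,C,T} ∩ RZ={A,G} → {A} (+0)
site 2, node BGRWYZ: BGRYZ={A} ∪ W={C} → {A,C} (+1)
site 3, node BY: B={G} ∪ Y={T} → {G,T} (+1)
site 3, node BGY: BY={G,T} ∩ G={T} → {T} (+0)
site 3, node RZ: R={G} ∩ Z={G} → {G} (+0)
site 3, node BGRYZ: BGY={T} ∪ RZ={G} → {G,T} (+1)
site 3, node BGRWYZ: BGRYZ={G,T} ∪ W={A} → {A,G,T} (+1)
site 4, node BY: B={A} ∪ Y={C} → {A,C} (+1)
site 4, node BGY: BY={A,C} ∩ G={A} → {A} (+0)
site 4, node RZ: R={G} ∪ Z={T} → {G,T} (+1)
site 4, node BGRYZ: BGY={A} ∪ RZ={G,T} → {A,G,T} (+1)
site 4, node BGRWYZ: BGRYZ={A,G,T} ∩ W={T} → {T} (+0)
site 5, node BY: B={C} ∪ Y={T} → {C,T} (+1)
site 5, node BGY: BY={C,T} ∩ G={C} → {C} (+0)
site 5, node RZ: R={T} ∪ Z={C} → {C,T} (+1)
site 5, node BGRYZ: BGY={C} ∩ RZ={C,T} → {C} (+0)
site 5, node BGRWYZ: BGRYZ={C} ∪ W={A} → {A,C} (+1)
per-site changes: [3, 2, 4, 3, 3, 3]; total = 18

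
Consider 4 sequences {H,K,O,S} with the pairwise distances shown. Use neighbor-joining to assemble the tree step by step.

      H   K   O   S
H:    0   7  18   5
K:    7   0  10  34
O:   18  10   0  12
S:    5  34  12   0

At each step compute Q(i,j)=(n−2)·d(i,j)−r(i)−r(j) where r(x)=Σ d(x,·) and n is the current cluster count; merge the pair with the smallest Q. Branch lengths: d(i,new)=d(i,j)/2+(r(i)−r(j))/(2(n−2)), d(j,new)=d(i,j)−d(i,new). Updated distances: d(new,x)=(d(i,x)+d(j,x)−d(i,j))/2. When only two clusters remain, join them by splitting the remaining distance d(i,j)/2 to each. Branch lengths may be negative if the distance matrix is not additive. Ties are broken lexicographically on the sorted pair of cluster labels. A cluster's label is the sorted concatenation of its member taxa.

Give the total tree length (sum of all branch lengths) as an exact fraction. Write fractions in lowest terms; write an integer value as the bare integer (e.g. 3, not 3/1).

101/4

step 1: merge (H,S) at d=5, Q=-71; branch lengths H→-11/4, S→31/4; new cluster HS
  updated: d(HS,K)=18, d(HS,O)=25/2
step 2: merge (HS,K) at d=18, Q=-81/2; branch lengths HS→41/4, K→31/4; new cluster HKS
  updated: d(HKS,O)=9/4
step 3: merge (HKS,O) at d=9/4; branch lengths HKS→9/8, O→9/8; new cluster HKOS
final tree: (((H:-11/4,S:31/4):41/4,K:31/4):9/8,O:9/8)
total length: 101/4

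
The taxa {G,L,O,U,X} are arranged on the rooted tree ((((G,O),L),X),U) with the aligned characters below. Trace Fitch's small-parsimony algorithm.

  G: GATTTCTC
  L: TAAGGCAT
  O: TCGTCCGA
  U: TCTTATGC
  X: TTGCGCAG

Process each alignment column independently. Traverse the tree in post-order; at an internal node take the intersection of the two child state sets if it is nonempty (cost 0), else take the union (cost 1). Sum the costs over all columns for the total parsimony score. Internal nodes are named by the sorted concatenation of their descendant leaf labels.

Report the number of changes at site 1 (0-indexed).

3

[col 0] GO: children G:{G}, O:{T} ∪→ {G,T}; cost 1
[col 0] GLO: children GO:{G,T}, L:{T} ∩→ {T}; cost 0
[col 0] GLOX: children GLO:{T}, X:{T} ∩→ {T}; cost 0
[col 0] GLOUX: children GLOX:{T}, U:{T} ∩→ {T}; cost 0
[col 1] GO: children G:{A}, O:{C} ∪→ {A,C}; cost 1
[col 1] GLO: children GO:{A,C}, L:{A} ∩→ {A}; cost 0
[col 1] GLOX: children GLO:{A}, X:{T} ∪→ {A,T}; cost 1
[col 1] GLOUX: children GLOX:{A,T}, U:{C} ∪→ {A,C,T}; cost 1
[col 2] GO: children G:{T}, O:{G} ∪→ {G,T}; cost 1
[col 2] GLO: children GO:{G,T}, L:{A} ∪→ {A,G,T}; cost 1
[col 2] GLOX: children GLO:{A,G,T}, X:{G} ∩→ {G}; cost 0
[col 2] GLOUX: children GLOX:{G}, U:{T} ∪→ {G,T}; cost 1
[col 3] GO: children G:{T}, O:{T} ∩→ {T}; cost 0
[col 3] GLO: children GO:{T}, L:{G} ∪→ {G,T}; cost 1
[col 3] GLOX: children GLO:{G,T}, X:{C} ∪→ {C,G,T}; cost 1
[col 3] GLOUX: children GLOX:{C,G,T}, U:{T} ∩→ {T}; cost 0
[col 4] GO: children G:{T}, O:{C} ∪→ {C,T}; cost 1
[col 4] GLO: children GO:{C,T}, L:{G} ∪→ {C,G,T}; cost 1
[col 4] GLOX: children GLO:{C,G,T}, X:{G} ∩→ {G}; cost 0
[col 4] GLOUX: children GLOX:{G}, U:{A} ∪→ {A,G}; cost 1
[col 5] GO: children G:{C}, O:{C} ∩→ {C}; cost 0
[col 5] GLO: children GO:{C}, L:{C} ∩→ {C}; cost 0
[col 5] GLOX: children GLO:{C}, X:{C} ∩→ {C}; cost 0
[col 5] GLOUX: children GLOX:{C}, U:{T} ∪→ {C,T}; cost 1
[col 6] GO: children G:{T}, O:{G} ∪→ {G,T}; cost 1
[col 6] GLO: children GO:{G,T}, L:{A} ∪→ {A,G,T}; cost 1
[col 6] GLOX: children GLO:{A,G,T}, X:{A} ∩→ {A}; cost 0
[col 6] GLOUX: children GLOX:{A}, U:{G} ∪→ {A,G}; cost 1
[col 7] GO: children G:{C}, O:{A} ∪→ {A,C}; cost 1
[col 7] GLO: children GO:{A,C}, L:{T} ∪→ {A,C,T}; cost 1
[col 7] GLOX: children GLO:{A,C,T}, X:{G} ∪→ {A,C,G,T}; cost 1
[col 7] GLOUX: children GLOX:{A,C,G,T}, U:{C} ∩→ {C}; cost 0
per-site changes: [1, 3, 3, 2, 3, 1, 3, 3]; total = 19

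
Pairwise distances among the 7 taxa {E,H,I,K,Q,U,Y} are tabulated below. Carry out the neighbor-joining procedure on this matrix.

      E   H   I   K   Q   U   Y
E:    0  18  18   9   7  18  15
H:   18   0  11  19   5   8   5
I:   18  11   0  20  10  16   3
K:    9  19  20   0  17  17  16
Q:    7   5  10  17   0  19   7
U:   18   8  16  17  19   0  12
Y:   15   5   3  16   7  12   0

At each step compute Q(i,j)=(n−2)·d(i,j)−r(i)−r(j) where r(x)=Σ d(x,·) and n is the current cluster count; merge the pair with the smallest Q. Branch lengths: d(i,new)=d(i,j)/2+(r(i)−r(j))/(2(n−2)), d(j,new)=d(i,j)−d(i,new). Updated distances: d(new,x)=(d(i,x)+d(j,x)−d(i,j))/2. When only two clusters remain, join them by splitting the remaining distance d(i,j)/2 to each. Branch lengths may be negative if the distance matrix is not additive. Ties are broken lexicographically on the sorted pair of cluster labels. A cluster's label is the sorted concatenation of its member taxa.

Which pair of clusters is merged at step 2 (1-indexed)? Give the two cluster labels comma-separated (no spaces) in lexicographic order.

I,Y

step 1: merge (E,K) at d=9, Q=-138; branch lengths E→16/5, K→29/5; new cluster EK
  updated: d(EK,H)=14, d(EK,I)=29/2, d(EK,Q)=15/2, d(EK,U)=13, d(EK,Y)=11
step 2: merge (I,Y) at d=3, Q=-161/2; branch lengths I→57/16, Y→-9/16; new cluster IY
  updated: d(EK,IY)=45/4, d(H,IY)=13/2, d(IY,Q)=7, d(IY,U)=25/2
step 3: merge (H,U) at d=8, Q=-62; branch lengths H→5/6, U→43/6; new cluster HU
  updated: d(EK,HU)=19/2, d(HU,IY)=11/2, d(HU,Q)=8
step 4: merge (EK,Q) at d=15/2, Q=-143/4; branch lengths EK→83/16, Q→37/16; new cluster EKQ
  updated: d(EKQ,HU)=5, d(EKQ,IY)=43/8
step 5: merge (EKQ,HU) at d=5, Q=-127/8; branch lengths EKQ→39/16, HU→41/16; new cluster EHKQU
  updated: d(EHKQU,IY)=47/16
step 6: merge (EHKQU,IY) at d=47/16; branch lengths EHKQU→47/32, IY→47/32; new cluster EHIKQUY
final tree: ((((E:16/5,K:29/5):83/16,Q:37/16):39/16,(H:5/6,U:43/6):41/16):47/32,(I:57/16,Y:-9/16):47/32)
total length: 567/16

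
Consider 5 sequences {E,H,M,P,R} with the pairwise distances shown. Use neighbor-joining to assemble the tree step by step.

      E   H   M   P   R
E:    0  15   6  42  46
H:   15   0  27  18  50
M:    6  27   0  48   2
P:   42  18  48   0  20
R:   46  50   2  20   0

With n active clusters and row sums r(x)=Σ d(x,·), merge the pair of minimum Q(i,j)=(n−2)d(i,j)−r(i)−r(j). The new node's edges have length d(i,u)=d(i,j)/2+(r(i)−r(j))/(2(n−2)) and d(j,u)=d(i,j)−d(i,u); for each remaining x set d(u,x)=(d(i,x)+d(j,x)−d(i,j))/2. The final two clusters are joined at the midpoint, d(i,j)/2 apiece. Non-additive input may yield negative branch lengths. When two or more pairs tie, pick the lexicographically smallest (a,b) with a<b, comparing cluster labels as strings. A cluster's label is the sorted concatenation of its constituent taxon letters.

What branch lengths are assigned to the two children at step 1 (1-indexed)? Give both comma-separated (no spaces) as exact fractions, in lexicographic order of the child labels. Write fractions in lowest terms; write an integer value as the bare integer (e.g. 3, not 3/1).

-29/6,41/6

iteration 1: select M,R (d=2, Q=-195); attach at lengths (-29/6, 41/6); label the merged cluster MR
  updated: d(E,MR)=25, d(H,MR)=75/2, d(MR,P)=33
iteration 2: select E,MR (d=25, Q=-255/2); attach at lengths (73/8, 127/8); label the merged cluster EMR
  updated: d(EMR,H)=55/4, d(EMR,P)=25
iteration 3: select EMR,H (d=55/4, Q=-227/4); attach at lengths (83/8, 27/8); label the merged cluster EHMR
  updated: d(EHMR,P)=117/8
iteration 4: select EHMR,P (d=117/8); attach at lengths (117/16, 117/16); label the merged cluster EHMPR
final tree: (((E:73/8,(M:-29/6,R:41/6):127/8):83/8,H:27/8):117/16,P:117/16)
total length: 443/8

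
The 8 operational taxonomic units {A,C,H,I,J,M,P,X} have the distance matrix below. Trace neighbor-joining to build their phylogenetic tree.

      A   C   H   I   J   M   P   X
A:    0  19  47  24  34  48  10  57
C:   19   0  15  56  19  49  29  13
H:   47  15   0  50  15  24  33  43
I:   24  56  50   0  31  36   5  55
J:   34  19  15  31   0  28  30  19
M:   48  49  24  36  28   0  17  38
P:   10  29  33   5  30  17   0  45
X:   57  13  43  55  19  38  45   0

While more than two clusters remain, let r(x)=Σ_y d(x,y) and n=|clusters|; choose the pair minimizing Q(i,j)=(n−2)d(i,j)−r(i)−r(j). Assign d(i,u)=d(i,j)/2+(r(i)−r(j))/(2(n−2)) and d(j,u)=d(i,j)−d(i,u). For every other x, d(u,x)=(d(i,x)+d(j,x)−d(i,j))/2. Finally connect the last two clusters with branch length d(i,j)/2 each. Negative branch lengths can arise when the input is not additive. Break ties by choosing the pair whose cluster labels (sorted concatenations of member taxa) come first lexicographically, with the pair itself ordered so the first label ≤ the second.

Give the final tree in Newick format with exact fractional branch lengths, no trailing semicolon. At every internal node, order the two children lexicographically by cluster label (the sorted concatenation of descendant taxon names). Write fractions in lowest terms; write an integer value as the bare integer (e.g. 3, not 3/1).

step 1: merge (I,P) at d=5, Q=-396; branch lengths I→59/6, P→-29/6; new cluster IP
  updated: d(A,IP)=29/2, d(C,IP)=40, d(H,IP)=39, d(IP,J)=28, d(IP,M)=24, d(IP,X)=95/2
step 2: merge (A,IP) at d=29/2, Q=-340; branch lengths A→99/10, IP→23/5; new cluster AIP
  updated: d(AIP,C)=89/4, d(AIP,H)=143/4, d(AIP,J)=95/4, d(AIP,M)=115/4, d(AIP,X)=45
step 3: merge (C,X) at d=13, Q=-897/4; branch lengths C→49/32, X→367/32; new cluster CX
  updated: d(AIP,CX)=217/8, d(CX,H)=45/2, d(CX,J)=25/2, d(CX,M)=37
step 4: merge (AIP,M) at d=115/4, Q=-1175/8; branch lengths AIP→671/48, M→709/48; new cluster AIMP
  updated: d(AIMP,CX)=283/16, d(AIMP,H)=31/2, d(AIMP,J)=23/2
step 5: merge (AIMP,H) at d=31/2, Q=-1067/16; branch lengths AIMP→363/64, H→629/64; new cluster AHIMP
  updated: d(AHIMP,CX)=395/32, d(AHIMP,J)=11/2
step 6: merge (AHIMP,CX) at d=395/32, Q=-971/32; branch lengths AHIMP→171/64, CX→619/64; new cluster ACHIMPX
  updated: d(ACHIMPX,J)=181/64
step 7: merge (ACHIMPX,J) at d=181/64; branch lengths ACHIMPX→181/128, J→181/128; new cluster ACHIJMPX
final tree: (((((A:99/10,(I:59/6,P:-29/6):23/5):671/48,M:709/48):363/64,H:629/64):171/64,(C:49/32,X:367/32):619/64):181/128,J:181/128)
total length: 5883/64

(((((A:99/10,(I:59/6,P:-29/6):23/5):671/48,M:709/48):363/64,H:629/64):171/64,(C:49/32,X:367/32):619/64):181/128,J:181/128)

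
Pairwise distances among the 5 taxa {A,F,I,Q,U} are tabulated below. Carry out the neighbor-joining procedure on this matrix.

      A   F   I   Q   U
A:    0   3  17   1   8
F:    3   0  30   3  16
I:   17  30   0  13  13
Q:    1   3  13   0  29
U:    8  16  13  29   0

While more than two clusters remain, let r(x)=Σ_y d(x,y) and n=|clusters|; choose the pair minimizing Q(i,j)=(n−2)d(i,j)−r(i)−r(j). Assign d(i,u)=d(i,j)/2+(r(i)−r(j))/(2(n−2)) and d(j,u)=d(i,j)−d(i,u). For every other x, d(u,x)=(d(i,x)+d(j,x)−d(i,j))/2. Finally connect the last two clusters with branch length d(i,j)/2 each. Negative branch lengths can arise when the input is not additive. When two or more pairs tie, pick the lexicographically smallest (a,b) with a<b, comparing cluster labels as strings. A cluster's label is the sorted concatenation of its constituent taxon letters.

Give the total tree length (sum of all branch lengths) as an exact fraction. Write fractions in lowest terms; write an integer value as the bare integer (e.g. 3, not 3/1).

105/4

step 1: merge (I,U) at d=13, Q=-100; branch lengths I→23/3, U→16/3; new cluster IU
  updated: d(A,IU)=6, d(F,IU)=33/2, d(IU,Q)=29/2
step 2: merge (A,IU) at d=6, Q=-35; branch lengths A→-15/4, IU→39/4; new cluster AIU
  updated: d(AIU,F)=27/4, d(AIU,Q)=19/4
step 3: merge (AIU,F) at d=27/4, Q=-29/2; branch lengths AIU→17/4, F→5/2; new cluster AFIU
  updated: d(AFIU,Q)=1/2
step 4: merge (AFIU,Q) at d=1/2; branch lengths AFIU→1/4, Q→1/4; new cluster AFIQU
final tree: (((A:-15/4,(I:23/3,U:16/3):39/4):17/4,F:5/2):1/4,Q:1/4)
total length: 105/4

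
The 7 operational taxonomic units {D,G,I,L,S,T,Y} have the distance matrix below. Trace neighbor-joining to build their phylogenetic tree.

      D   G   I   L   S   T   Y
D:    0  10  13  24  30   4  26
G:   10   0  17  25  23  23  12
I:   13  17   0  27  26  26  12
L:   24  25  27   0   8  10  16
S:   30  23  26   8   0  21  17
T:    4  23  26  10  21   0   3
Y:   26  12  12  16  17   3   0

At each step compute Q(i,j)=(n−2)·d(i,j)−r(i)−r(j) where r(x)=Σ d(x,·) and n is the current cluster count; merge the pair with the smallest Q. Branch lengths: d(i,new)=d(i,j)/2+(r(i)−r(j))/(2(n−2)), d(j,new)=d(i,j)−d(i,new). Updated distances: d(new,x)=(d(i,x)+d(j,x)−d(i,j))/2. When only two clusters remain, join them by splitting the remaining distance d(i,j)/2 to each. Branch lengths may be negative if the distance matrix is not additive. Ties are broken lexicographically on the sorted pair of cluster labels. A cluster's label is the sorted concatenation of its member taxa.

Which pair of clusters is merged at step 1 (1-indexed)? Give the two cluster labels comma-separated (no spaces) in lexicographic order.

L,S

step 1: merge (L,S) at d=8, Q=-195; branch lengths L→5/2, S→11/2; new cluster LS
  updated: d(D,LS)=23, d(G,LS)=20, d(I,LS)=45/2, d(LS,T)=23/2, d(LS,Y)=25/2
step 2: merge (D,T) at d=4, Q=-255/2; branch lengths D→49/16, T→15/16; new cluster DT
  updated: d(DT,G)=29/2, d(DT,I)=35/2, d(DT,LS)=61/4, d(DT,Y)=25/2
step 3: merge (DT,LS) at d=61/4, Q=-337/4; branch lengths DT→47/8, LS→75/8; new cluster DLST
  updated: d(DLST,G)=77/8, d(DLST,I)=99/8, d(DLST,Y)=39/8
step 4: merge (DLST,G) at d=77/8, Q=-185/4; branch lengths DLST→15/8, G→31/4; new cluster DGLST
  updated: d(DGLST,I)=79/8, d(DGLST,Y)=29/8
step 5: merge (DGLST,I) at d=79/8, Q=-51/2; branch lengths DGLST→3/4, I→73/8; new cluster DGILST
  updated: d(DGILST,Y)=23/8
step 6: merge (DGILST,Y) at d=23/8; branch lengths DGILST→23/16, Y→23/16; new cluster DGILSTY
final tree: (((((D:49/16,T:15/16):47/8,(L:5/2,S:11/2):75/8):15/8,G:31/4):3/4,I:73/8):23/16,Y:23/16)
total length: 397/8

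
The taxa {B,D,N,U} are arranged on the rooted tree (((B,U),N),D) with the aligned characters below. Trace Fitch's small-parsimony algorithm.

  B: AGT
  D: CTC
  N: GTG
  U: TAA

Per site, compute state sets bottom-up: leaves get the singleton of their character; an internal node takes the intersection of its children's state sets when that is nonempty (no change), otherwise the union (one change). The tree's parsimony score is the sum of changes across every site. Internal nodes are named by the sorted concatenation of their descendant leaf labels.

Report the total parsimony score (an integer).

BU@0: {A} ∪ {T} = {A,T} (union, +1)
BNU@0: {A,T} ∪ {G} = {A,G,T} (union, +1)
BDNU@0: {A,G,T} ∪ {C} = {A,C,G,T} (union, +1)
BU@1: {G} ∪ {A} = {A,G} (union, +1)
BNU@1: {A,G} ∪ {T} = {A,G,T} (union, +1)
BDNU@1: {A,G,T} ∩ {T} = {T} (intersection, +0)
BU@2: {T} ∪ {A} = {A,T} (union, +1)
BNU@2: {A,T} ∪ {G} = {A,G,T} (union, +1)
BDNU@2: {A,G,T} ∪ {C} = {A,C,G,T} (union, +1)
per-site changes: [3, 2, 3]; total = 8

8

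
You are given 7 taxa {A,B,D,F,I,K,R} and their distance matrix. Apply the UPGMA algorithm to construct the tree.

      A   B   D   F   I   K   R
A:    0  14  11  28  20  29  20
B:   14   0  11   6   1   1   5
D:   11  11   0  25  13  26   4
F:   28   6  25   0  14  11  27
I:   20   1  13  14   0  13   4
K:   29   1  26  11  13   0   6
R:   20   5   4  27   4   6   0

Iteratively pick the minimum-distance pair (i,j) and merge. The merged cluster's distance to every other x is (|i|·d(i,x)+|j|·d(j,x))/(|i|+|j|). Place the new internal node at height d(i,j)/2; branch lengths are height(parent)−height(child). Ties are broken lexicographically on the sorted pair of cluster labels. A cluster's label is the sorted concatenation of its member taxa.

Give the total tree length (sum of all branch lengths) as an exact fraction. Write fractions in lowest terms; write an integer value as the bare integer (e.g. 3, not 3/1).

621/16

iteration 1: select B,I (d=1); attach at lengths (1/2, 1/2); label the merged cluster BI
  updated: d(A,BI)=17, d(BI,D)=12, d(BI,F)=10, d(BI,K)=7, d(BI,R)=9/2
iteration 2: select D,R (d=4); attach at lengths (2, 2); label the merged cluster DR
  updated: d(A,DR)=31/2, d(BI,DR)=33/4, d(DR,F)=26, d(DR,K)=16
iteration 3: select BI,K (d=7); attach at lengths (3, 7/2); label the merged cluster BIK
  updated: d(A,BIK)=21, d(BIK,DR)=65/6, d(BIK,F)=31/3
iteration 4: select BIK,F (d=31/3); attach at lengths (5/3, 31/6); label the merged cluster BFIK
  updated: d(A,BFIK)=91/4, d(BFIK,DR)=117/8
iteration 5: select BFIK,DR (d=117/8); attach at lengths (103/48, 85/16); label the merged cluster BDFIKR
  updated: d(A,BDFIKR)=61/3
iteration 6: select A,BDFIKR (d=61/3); attach at lengths (61/6, 137/48); label the merged cluster ABDFIKR
final tree: (A:61/6,((((B:1/2,I:1/2):3,K:7/2):5/3,F:31/6):103/48,(D:2,R:2):85/16):137/48)
total length: 621/16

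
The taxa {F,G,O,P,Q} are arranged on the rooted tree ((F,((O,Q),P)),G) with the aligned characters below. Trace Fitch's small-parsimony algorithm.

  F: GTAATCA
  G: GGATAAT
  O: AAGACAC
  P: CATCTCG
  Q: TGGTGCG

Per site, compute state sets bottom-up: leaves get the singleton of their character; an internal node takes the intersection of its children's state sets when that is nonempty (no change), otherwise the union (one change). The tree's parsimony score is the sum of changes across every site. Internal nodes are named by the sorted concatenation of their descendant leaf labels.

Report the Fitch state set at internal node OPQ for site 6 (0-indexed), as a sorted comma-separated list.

G

site 0, node OQ: O={A} ∪ Q={T} → {A,T} (+1)
site 0, node OPQ: OQ={A,T} ∪ P={C} → {A,C,T} (+1)
site 0, node FOPQ: F={G} ∪ OPQ={A,C,T} → {A,C,G,T} (+1)
site 0, node FGOPQ: FOPQ={A,C,G,T} ∩ G={G} → {G} (+0)
site 1, node OQ: O={A} ∪ Q={G} → {A,G} (+1)
site 1, node OPQ: OQ={A,G} ∩ P={A} → {A} (+0)
site 1, node FOPQ: F={T} ∪ OPQ={A} → {A,T} (+1)
site 1, node FGOPQ: FOPQ={A,T} ∪ G={G} → {A,G,T} (+1)
site 2, node OQ: O={G} ∩ Q={G} → {G} (+0)
site 2, node OPQ: OQ={G} ∪ P={T} → {G,T} (+1)
site 2, node FOPQ: F={A} ∪ OPQ={G,T} → {A,G,T} (+1)
site 2, node FGOPQ: FOPQ={A,G,T} ∩ G={A} → {A} (+0)
site 3, node OQ: O={A} ∪ Q={T} → {A,T} (+1)
site 3, node OPQ: OQ={A,T} ∪ P={C} → {A,C,T} (+1)
site 3, node FOPQ: F={A} ∩ OPQ={A,C,T} → {A} (+0)
site 3, node FGOPQ: FOPQ={A} ∪ G={T} → {A,T} (+1)
site 4, node OQ: O={C} ∪ Q={G} → {C,G} (+1)
site 4, node OPQ: OQ={C,G} ∪ P={T} → {C,G,T} (+1)
site 4, node FOPQ: F={T} ∩ OPQ={C,G,T} → {T} (+0)
site 4, node FGOPQ: FOPQ={T} ∪ G={A} → {A,T} (+1)
site 5, node OQ: O={A} ∪ Q={C} → {A,C} (+1)
site 5, node OPQ: OQ={A,C} ∩ P={C} → {C} (+0)
site 5, node FOPQ: F={C} ∩ OPQ={C} → {C} (+0)
site 5, node FGOPQ: FOPQ={C} ∪ G={A} → {A,C} (+1)
site 6, node OQ: O={C} ∪ Q={G} → {C,G} (+1)
site 6, node OPQ: OQ={C,G} ∩ P={G} → {G} (+0)
site 6, node FOPQ: F={A} ∪ OPQ={G} → {A,G} (+1)
site 6, node FGOPQ: FOPQ={A,G} ∪ G={T} → {A,G,T} (+1)
per-site changes: [3, 3, 2, 3, 3, 2, 3]; total = 19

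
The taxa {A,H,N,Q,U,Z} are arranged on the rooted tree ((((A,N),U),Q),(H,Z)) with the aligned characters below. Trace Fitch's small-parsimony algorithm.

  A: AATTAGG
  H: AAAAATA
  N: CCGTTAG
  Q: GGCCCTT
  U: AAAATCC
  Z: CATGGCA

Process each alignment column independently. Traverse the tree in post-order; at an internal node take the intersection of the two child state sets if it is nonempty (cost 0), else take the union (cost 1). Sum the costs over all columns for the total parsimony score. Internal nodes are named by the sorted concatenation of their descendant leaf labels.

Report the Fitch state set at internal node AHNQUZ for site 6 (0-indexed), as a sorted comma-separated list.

AN@0: {A} ∪ {C} = {A,C} (union, +1)
ANU@0: {A,C} ∩ {A} = {A} (intersection, +0)
ANQU@0: {A} ∪ {G} = {A,G} (union, +1)
HZ@0: {A} ∪ {C} = {A,C} (union, +1)
AHNQUZ@0: {A,G} ∩ {A,C} = {A} (intersection, +0)
AN@1: {A} ∪ {C} = {A,C} (union, +1)
ANU@1: {A,C} ∩ {A} = {A} (intersection, +0)
ANQU@1: {A} ∪ {G} = {A,G} (union, +1)
HZ@1: {A} ∩ {A} = {A} (intersection, +0)
AHNQUZ@1: {A,G} ∩ {A} = {A} (intersection, +0)
AN@2: {T} ∪ {G} = {G,T} (union, +1)
ANU@2: {G,T} ∪ {A} = {A,G,T} (union, +1)
ANQU@2: {A,G,T} ∪ {C} = {A,C,G,T} (union, +1)
HZ@2: {A} ∪ {T} = {A,T} (union, +1)
AHNQUZ@2: {A,C,G,T} ∩ {A,T} = {A,T} (intersection, +0)
AN@3: {T} ∩ {T} = {T} (intersection, +0)
ANU@3: {T} ∪ {A} = {A,T} (union, +1)
ANQU@3: {A,T} ∪ {C} = {A,C,T} (union, +1)
HZ@3: {A} ∪ {G} = {A,G} (union, +1)
AHNQUZ@3: {A,C,T} ∩ {A,G} = {A} (intersection, +0)
AN@4: {A} ∪ {T} = {A,T} (union, +1)
ANU@4: {A,T} ∩ {T} = {T} (intersection, +0)
ANQU@4: {T} ∪ {C} = {C,T} (union, +1)
HZ@4: {A} ∪ {G} = {A,G} (union, +1)
AHNQUZ@4: {C,T} ∪ {A,G} = {A,C,G,T} (union, +1)
AN@5: {G} ∪ {A} = {A,G} (union, +1)
ANU@5: {A,G} ∪ {C} = {A,C,G} (union, +1)
ANQU@5: {A,C,G} ∪ {T} = {A,C,G,T} (union, +1)
HZ@5: {T} ∪ {C} = {C,T} (union, +1)
AHNQUZ@5: {A,C,G,T} ∩ {C,T} = {C,T} (intersection, +0)
AN@6: {G} ∩ {G} = {G} (intersection, +0)
ANU@6: {G} ∪ {C} = {C,G} (union, +1)
ANQU@6: {C,G} ∪ {T} = {C,G,T} (union, +1)
HZ@6: {A} ∩ {A} = {A} (intersection, +0)
AHNQUZ@6: {C,G,T} ∪ {A} = {A,C,G,T} (union, +1)
per-site changes: [3, 2, 4, 3, 4, 4, 3]; total = 23

A,C,G,T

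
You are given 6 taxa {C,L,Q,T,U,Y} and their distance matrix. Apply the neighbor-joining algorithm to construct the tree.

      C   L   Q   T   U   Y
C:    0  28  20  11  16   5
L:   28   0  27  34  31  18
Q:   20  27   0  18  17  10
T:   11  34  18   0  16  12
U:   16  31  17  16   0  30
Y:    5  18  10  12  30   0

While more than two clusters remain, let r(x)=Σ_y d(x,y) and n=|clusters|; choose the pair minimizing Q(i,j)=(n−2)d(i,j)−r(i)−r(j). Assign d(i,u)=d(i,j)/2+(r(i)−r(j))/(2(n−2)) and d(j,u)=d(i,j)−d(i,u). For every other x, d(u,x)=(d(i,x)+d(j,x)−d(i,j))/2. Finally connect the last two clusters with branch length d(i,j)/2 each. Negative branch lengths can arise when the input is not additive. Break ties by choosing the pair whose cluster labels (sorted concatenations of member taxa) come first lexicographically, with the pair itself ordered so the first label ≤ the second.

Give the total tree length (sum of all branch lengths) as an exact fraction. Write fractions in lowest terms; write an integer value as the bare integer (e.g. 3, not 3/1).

step 1: merge (L,Y) at d=18, Q=-141; branch lengths L→135/8, Y→9/8; new cluster LY
  updated: d(C,LY)=15/2, d(LY,Q)=19/2, d(LY,T)=14, d(LY,U)=43/2
step 2: merge (LY,Q) at d=19/2, Q=-177/2; branch lengths LY→11/4, Q→27/4; new cluster LQY
  updated: d(C,LQY)=9, d(LQY,T)=45/4, d(LQY,U)=29/2
step 3: merge (C,LQY) at d=9, Q=-211/4; branch lengths C→77/16, LQY→67/16; new cluster CLQY
  updated: d(CLQY,T)=53/8, d(CLQY,U)=43/4
step 4: merge (CLQY,T) at d=53/8, Q=-267/8; branch lengths CLQY→11/16, T→95/16; new cluster CLQTY
  updated: d(CLQTY,U)=161/16
step 5: merge (CLQTY,U) at d=161/16; branch lengths CLQTY→161/32, U→161/32; new cluster CLQTUY
final tree: (((C:77/16,((L:135/8,Y:9/8):11/4,Q:27/4):67/16):11/16,T:95/16):161/32,U:161/32)
total length: 851/16

851/16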